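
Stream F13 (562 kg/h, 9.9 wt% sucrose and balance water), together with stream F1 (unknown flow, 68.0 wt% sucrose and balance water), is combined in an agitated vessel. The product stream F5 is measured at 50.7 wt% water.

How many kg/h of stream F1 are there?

1184 kg/h

Let F1 be the unknown flow. Total out = 562 + F1.
water balance: 506.36 + 0.320·F1 = 0.507·(562 + F1)
(0.320 − 0.507)·F1 = 0.507×562 − 506.36 = -221.43
F1 = -221.43 / -0.187 = 1184.1 kg/h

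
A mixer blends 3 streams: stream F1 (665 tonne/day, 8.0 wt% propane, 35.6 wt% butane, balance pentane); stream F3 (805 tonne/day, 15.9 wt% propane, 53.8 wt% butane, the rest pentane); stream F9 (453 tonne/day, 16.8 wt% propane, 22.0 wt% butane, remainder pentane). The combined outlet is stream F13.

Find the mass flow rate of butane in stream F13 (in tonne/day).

769.5 tonne/day

butane out = butane in = 665×0.356 + 805×0.538 + 453×0.220 = 769.49 tonne/day.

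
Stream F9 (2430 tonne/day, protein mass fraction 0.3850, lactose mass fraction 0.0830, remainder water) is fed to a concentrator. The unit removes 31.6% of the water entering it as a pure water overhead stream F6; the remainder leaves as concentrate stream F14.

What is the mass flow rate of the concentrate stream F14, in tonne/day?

2021 tonne/day

water entering = 2430×0.532 = 1292.8 tonne/day; overhead removed = 0.316×1292.8 = 408.51 tonne/day.
Concentrate = 2430 − 408.51 = 2021.5 tonne/day.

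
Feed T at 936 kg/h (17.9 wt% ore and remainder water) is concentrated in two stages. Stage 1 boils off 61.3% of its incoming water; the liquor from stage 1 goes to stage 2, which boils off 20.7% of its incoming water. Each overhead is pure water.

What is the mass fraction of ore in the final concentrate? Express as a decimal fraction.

0.4154

water in feed = 936×0.821 = 768.46 kg/h.
After stage 1: water left = (1−0.613)×768.46 = 297.39; stream total = 464.94 kg/h.
After stage 2: water left = (1−0.207)×297.39 = 235.83; final concentrate = 403.38 kg/h.
ore fraction = 167.54/403.38 = 0.4154.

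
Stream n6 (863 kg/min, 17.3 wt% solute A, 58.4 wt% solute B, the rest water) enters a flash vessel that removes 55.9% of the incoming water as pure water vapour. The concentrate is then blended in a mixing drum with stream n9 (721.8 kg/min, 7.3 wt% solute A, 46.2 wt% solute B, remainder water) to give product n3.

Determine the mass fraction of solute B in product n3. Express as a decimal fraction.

0.571

Vapour removed = 0.559×0.243×863 = 117.23 kg/min; concentrate = 745.77 kg/min.
solute B reaching the mixer = 503.99 (from concentrate) + 721.8×0.462 = 837.46 kg/min.
Product flow = 745.77 + 721.8 = 1467.6 kg/min; solute B fraction = 0.571.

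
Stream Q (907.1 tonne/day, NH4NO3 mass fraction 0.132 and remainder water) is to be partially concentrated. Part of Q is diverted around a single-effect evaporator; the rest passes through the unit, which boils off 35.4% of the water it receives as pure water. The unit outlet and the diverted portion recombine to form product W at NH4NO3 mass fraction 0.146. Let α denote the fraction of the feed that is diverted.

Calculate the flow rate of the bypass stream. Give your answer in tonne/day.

624 tonne/day

All 907.1×0.132 = 119.74 tonne/day of NH4NO3 reaches W, so W = 119.74/0.146 = 820.12 tonne/day and vapour = 86.982 tonne/day.
The evaporator receives (1−α)·907.1 of feed at 0.868 water and removes 0.354 of that water:
0.354×0.868×(1−α)×907.1 = 86.982
(1−α) = 86.982/278.73 = 0.3121;  α = 0.6879.
Bypass flow = 0.6879×907.1 = 624.02 tonne/day.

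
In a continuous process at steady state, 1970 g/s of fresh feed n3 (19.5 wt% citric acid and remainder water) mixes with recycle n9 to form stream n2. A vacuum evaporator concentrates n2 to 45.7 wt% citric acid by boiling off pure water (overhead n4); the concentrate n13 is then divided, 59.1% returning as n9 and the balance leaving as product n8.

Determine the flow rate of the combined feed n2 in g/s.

3185 g/s

Overall citric acid balance (none leaves overhead): citric acid in fresh feed = citric acid in product, i.e. 1970×0.195 = (1−0.591)·n13·0.457.
n13 = 384.15/(0.457×0.409) = 2055.2 g/s.
Recycle n9 = 0.591×2055.2 = 1214.6 g/s.
Combined feed n2 = 1970 + 1214.6 = 3184.6 g/s.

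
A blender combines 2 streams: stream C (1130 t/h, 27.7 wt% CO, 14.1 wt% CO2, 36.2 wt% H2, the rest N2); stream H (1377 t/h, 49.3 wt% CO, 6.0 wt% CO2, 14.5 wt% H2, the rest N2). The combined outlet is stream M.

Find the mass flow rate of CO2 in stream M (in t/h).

CO2 out = CO2 in = 1130×0.141 + 1377×0.060 = 241.95 t/h.

241.9 t/h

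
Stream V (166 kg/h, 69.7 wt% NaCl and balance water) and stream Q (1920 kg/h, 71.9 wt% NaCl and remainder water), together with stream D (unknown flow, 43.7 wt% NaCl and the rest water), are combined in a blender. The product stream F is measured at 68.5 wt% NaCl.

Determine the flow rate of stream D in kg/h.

271.3 kg/h

Let D be the unknown flow. Total out = 2086 + D.
NaCl balance: 1496.2 + 0.437·D = 0.685·(2086 + D)
(0.437 − 0.685)·D = 0.685×2086 − 1496.2 = -67.272
D = -67.272 / -0.248 = 271.26 kg/h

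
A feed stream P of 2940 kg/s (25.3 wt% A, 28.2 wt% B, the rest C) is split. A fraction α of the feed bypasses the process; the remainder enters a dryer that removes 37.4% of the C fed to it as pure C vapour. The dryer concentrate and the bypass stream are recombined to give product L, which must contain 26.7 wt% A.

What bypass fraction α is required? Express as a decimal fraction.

0.698

All 2940×0.253 = 743.82 kg/s of A reaches L, so L = 743.82/0.267 = 2785.8 kg/s and vapour = 154.16 kg/s.
The evaporator receives (1−α)·2940 of feed at 0.465 C and removes 0.374 of that C:
0.374×0.465×(1−α)×2940 = 154.16
(1−α) = 154.16/511.3 = 0.3015;  α = 0.6985.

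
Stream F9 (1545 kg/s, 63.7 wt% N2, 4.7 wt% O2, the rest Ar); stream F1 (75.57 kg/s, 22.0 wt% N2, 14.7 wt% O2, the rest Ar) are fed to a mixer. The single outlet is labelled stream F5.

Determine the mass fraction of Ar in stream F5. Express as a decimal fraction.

Total flow out = 1545 + 75.57 = 1620.6 kg/s.
Ar in = 1545×0.316 + 75.57×0.633 = 536.06 kg/s.
Ar mass fraction in F5 = 536.06/1620.6 = 0.331.

0.331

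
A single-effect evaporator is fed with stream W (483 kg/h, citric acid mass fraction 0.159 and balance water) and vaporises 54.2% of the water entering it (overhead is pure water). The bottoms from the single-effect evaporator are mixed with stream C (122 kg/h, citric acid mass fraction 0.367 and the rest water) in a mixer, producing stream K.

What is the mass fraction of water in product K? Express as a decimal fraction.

Vapour removed = 0.542×0.841×483 = 220.16 kg/h; concentrate = 262.84 kg/h.
water reaching the mixer = 186.04 (from concentrate) + 122×0.633 = 263.27 kg/h.
Product flow = 262.84 + 122 = 384.84 kg/h; water fraction = 0.684.

0.684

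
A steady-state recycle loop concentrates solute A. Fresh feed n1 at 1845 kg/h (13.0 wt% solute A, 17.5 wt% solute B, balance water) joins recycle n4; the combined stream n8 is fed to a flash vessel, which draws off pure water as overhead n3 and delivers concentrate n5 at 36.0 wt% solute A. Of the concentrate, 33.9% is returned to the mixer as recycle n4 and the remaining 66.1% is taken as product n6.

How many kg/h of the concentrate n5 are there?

Overall solute A balance (none leaves overhead): solute A in fresh feed = solute A in product, i.e. 1845×0.130 = (1−0.339)·n5·0.360.
n5 = 239.85/(0.360×0.661) = 1007.9 kg/h.

1008 kg/h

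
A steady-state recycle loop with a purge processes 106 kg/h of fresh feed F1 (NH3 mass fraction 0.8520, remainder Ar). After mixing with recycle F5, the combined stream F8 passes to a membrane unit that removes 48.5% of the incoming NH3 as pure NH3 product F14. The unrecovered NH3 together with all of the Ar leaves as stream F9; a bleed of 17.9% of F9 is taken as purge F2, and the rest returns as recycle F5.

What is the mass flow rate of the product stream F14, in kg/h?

NH3 in F8: m_A = 106×0.852 + (1−0.179)·(1−0.485)·m_A, so m_A = 90.312/0.5772 = 156.47 kg/h.
Product F14 = 0.485×156.47 = 75.888 kg/h.

75.89 kg/h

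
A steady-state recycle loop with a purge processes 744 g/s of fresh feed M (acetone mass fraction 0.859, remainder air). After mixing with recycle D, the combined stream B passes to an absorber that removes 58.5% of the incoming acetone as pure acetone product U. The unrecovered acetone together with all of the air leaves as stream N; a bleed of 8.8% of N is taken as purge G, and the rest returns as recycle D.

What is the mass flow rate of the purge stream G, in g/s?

air enters only via M and leaves only via the purge: 744×0.141 = 0.088×(air in N), and the absorber passes all air, so air in B = air in N = 1192.1 g/s.
acetone in B: m_A = 744×0.859 + (1−0.088)·(1−0.585)·m_A, so m_A = 639.1/0.6215 = 1028.3 g/s.
N = (1−0.585)×1028.3 + 1192.1 = 1618.8 g/s.
Purge G = 0.088×1618.8 = 142.46 g/s.

142.5 g/s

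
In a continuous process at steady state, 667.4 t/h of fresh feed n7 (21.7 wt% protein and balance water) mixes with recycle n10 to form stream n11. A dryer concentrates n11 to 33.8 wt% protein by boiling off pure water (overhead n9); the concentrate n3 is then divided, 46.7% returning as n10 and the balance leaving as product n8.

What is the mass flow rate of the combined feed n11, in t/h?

Overall protein balance (none leaves overhead): protein in fresh feed = protein in product, i.e. 667.4×0.217 = (1−0.467)·n3·0.338.
n3 = 144.83/(0.338×0.533) = 803.9 t/h.
Recycle n10 = 0.467×803.9 = 375.42 t/h.
Combined feed n11 = 667.4 + 375.42 = 1042.8 t/h.

1043 t/h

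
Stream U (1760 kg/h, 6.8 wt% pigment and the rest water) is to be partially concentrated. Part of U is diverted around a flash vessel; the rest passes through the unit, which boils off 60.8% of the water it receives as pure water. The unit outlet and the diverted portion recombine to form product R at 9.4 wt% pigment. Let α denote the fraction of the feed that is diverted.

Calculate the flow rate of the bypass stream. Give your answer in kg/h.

900.9 kg/h

All 1760×0.068 = 119.68 kg/h of pigment reaches R, so R = 119.68/0.094 = 1273.2 kg/h and vapour = 486.81 kg/h.
The evaporator receives (1−α)·1760 of feed at 0.932 water and removes 0.608 of that water:
0.608×0.932×(1−α)×1760 = 486.81
(1−α) = 486.81/997.31 = 0.4881;  α = 0.5119.
Bypass flow = 0.5119×1760 = 900.91 kg/h.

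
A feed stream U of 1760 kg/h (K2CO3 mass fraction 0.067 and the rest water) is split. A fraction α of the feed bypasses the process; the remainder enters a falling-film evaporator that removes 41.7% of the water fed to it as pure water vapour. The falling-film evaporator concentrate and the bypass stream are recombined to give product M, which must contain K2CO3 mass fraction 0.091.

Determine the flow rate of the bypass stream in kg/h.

All 1760×0.067 = 117.92 kg/h of K2CO3 reaches M, so M = 117.92/0.091 = 1295.8 kg/h and vapour = 464.18 kg/h.
The evaporator receives (1−α)·1760 of feed at 0.933 water and removes 0.417 of that water:
0.417×0.933×(1−α)×1760 = 464.18
(1−α) = 464.18/684.75 = 0.6779;  α = 0.3221.
Bypass flow = 0.3221×1760 = 566.93 kg/h.

566.9 kg/h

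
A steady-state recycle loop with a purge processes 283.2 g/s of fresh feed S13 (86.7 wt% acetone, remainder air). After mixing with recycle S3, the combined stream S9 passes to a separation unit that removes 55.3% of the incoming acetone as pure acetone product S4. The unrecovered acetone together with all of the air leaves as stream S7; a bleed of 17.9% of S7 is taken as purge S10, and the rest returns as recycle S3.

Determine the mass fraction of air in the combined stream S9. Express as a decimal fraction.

air enters only via S13 and leaves only via the purge: 283.2×0.133 = 0.179×(air in S7), and the separation unit passes all air, so air in S9 = air in S7 = 210.42 g/s.
acetone in S9: m_A = 283.2×0.867 + (1−0.179)·(1−0.553)·m_A, so m_A = 245.53/0.6330 = 387.88 g/s.
S9 = 387.88 + 210.42 = 598.3 g/s.
air fraction in S9 = 210.42/598.3 = 0.3517.

0.3517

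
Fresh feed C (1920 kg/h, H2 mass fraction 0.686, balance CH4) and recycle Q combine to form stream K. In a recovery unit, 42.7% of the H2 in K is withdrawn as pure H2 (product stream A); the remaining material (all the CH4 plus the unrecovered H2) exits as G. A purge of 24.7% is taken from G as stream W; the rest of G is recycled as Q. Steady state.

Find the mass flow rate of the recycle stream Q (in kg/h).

2838 kg/h

CH4 enters only via C and leaves only via the purge: 1920×0.314 = 0.247×(CH4 in G), and the recovery unit passes all CH4, so CH4 in K = CH4 in G = 2440.8 kg/h.
H2 in K: m_A = 1920×0.686 + (1−0.247)·(1−0.427)·m_A, so m_A = 1317.1/0.5685 = 2316.7 kg/h.
G = (1−0.427)×2316.7 + 2440.8 = 3768.3 kg/h.
Recycle Q = (1−0.247)×3768.3 = 2837.5 kg/h.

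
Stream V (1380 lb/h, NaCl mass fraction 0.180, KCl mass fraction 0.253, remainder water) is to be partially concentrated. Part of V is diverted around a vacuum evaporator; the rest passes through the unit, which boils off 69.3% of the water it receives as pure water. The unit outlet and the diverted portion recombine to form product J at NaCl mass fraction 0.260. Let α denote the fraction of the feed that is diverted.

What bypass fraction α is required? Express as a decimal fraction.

All 1380×0.180 = 248.4 lb/h of NaCl reaches J, so J = 248.4/0.260 = 955.38 lb/h and vapour = 424.62 lb/h.
The evaporator receives (1−α)·1380 of feed at 0.567 water and removes 0.693 of that water:
0.693×0.567×(1−α)×1380 = 424.62
(1−α) = 424.62/542.24 = 0.7831;  α = 0.2169.

0.217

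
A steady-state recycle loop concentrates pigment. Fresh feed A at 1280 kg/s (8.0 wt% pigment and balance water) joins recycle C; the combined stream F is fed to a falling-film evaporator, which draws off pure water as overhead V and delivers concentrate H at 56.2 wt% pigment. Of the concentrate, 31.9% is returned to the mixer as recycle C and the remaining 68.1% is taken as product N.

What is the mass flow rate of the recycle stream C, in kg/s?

Overall pigment balance (none leaves overhead): pigment in fresh feed = pigment in product, i.e. 1280×0.080 = (1−0.319)·H·0.562.
H = 102.4/(0.562×0.681) = 267.56 kg/s.
Recycle C = 0.319×267.56 = 85.351 kg/s.

85.35 kg/s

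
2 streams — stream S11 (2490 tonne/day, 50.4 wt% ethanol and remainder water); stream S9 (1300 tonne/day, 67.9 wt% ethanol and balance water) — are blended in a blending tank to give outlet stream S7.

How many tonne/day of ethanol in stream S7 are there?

2138 tonne/day

ethanol out = ethanol in = 2490×0.504 + 1300×0.679 = 2137.7 tonne/day.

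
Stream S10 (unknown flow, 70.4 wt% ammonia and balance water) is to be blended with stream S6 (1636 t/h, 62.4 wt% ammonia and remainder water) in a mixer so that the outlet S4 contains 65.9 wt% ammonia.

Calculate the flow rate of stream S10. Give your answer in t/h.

1272 t/h

Let S10 be the unknown flow. Total out = 1636 + S10.
ammonia balance: 1020.9 + 0.704·S10 = 0.659·(1636 + S10)
(0.704 − 0.659)·S10 = 0.659×1636 − 1020.9 = 57.26
S10 = 57.26 / 0.045 = 1272.4 t/h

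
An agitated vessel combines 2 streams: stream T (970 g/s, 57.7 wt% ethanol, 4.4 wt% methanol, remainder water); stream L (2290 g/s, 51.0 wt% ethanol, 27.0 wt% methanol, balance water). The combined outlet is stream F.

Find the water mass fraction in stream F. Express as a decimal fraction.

Total flow out = 970 + 2290 = 3260 g/s.
water in = 970×0.379 + 2290×0.220 = 871.43 g/s.
water mass fraction in F = 871.43/3260 = 0.267.

0.267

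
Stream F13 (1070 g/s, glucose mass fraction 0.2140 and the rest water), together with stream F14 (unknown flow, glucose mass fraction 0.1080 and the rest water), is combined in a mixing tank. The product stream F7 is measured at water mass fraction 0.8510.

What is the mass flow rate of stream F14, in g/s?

1696 g/s

Let F14 be the unknown flow. Total out = 1070 + F14.
water balance: 841.02 + 0.892·F14 = 0.851·(1070 + F14)
(0.892 − 0.851)·F14 = 0.851×1070 − 841.02 = 69.55
F14 = 69.55 / 0.041 = 1696.3 g/s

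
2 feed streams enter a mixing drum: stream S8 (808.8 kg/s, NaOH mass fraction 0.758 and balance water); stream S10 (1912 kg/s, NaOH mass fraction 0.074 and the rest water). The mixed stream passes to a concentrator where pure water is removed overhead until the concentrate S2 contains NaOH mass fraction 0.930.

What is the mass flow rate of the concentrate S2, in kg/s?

NaOH entering = 808.8×0.758 + 1912×0.074 = 754.56 kg/s.
All NaOH reports to S2, so S2 = 754.56/0.930 = 811.35 kg/s.

811.4 kg/s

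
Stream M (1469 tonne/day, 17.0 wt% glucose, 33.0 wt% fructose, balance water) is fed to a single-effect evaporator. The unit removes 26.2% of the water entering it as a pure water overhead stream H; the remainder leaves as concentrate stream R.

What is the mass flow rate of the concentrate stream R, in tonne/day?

1277 tonne/day

water entering = 1469×0.500 = 734.5 tonne/day; overhead removed = 0.262×734.5 = 192.44 tonne/day.
Concentrate = 1469 − 192.44 = 1276.6 tonne/day.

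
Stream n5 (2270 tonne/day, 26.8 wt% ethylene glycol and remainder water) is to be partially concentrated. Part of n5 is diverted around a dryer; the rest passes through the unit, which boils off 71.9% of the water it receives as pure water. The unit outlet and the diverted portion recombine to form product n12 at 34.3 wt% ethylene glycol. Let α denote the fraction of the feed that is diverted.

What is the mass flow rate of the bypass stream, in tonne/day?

All 2270×0.268 = 608.36 tonne/day of ethylene glycol reaches n12, so n12 = 608.36/0.343 = 1773.6 tonne/day and vapour = 496.36 tonne/day.
The evaporator receives (1−α)·2270 of feed at 0.732 water and removes 0.719 of that water:
0.719×0.732×(1−α)×2270 = 496.36
(1−α) = 496.36/1194.7 = 0.4155;  α = 0.5845.
Bypass flow = 0.5845×2270 = 1326.9 tonne/day.

1327 tonne/day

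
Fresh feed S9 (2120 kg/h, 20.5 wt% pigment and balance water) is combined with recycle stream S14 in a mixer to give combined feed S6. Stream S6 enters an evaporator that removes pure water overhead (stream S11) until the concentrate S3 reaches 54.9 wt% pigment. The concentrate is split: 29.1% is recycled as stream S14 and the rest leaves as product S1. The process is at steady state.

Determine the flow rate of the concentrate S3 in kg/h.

1117 kg/h

Overall pigment balance (none leaves overhead): pigment in fresh feed = pigment in product, i.e. 2120×0.205 = (1−0.291)·S3·0.549.
S3 = 434.6/(0.549×0.709) = 1116.5 kg/h.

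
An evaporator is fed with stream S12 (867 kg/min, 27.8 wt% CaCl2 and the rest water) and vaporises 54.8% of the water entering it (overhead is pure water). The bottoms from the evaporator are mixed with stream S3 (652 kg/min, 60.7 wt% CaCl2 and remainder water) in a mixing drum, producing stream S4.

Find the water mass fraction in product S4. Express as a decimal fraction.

0.4585

Vapour removed = 0.548×0.722×867 = 343.03 kg/min; concentrate = 523.97 kg/min.
water reaching the mixer = 282.94 (from concentrate) + 652×0.393 = 539.18 kg/min.
Product flow = 523.97 + 652 = 1176 kg/min; water fraction = 0.4585.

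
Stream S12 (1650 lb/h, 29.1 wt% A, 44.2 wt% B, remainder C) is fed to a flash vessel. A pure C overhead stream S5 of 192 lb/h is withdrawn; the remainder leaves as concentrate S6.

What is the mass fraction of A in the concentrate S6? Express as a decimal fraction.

A is not removed: 1650×0.291 = 480.15 lb/h of A enters S6.
Concentrate = 1650 − 192 = 1458 lb/h.
Mass fraction = 480.15/1458 = 0.329.

0.329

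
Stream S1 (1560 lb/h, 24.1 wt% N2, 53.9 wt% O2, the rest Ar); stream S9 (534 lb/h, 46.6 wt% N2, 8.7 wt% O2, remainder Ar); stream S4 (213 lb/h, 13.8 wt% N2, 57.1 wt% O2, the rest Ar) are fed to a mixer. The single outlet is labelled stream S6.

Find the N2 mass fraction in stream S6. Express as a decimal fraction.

Total flow out = 1560 + 534 + 213 = 2307 lb/h.
N2 in = 1560×0.241 + 534×0.466 + 213×0.138 = 654.2 lb/h.
N2 mass fraction in S6 = 654.2/2307 = 0.2836.

0.2836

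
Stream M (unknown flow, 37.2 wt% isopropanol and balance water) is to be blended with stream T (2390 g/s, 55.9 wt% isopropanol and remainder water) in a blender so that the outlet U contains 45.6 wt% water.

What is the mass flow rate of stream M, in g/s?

Let M be the unknown flow. Total out = 2390 + M.
water balance: 1054 + 0.628·M = 0.456·(2390 + M)
(0.628 − 0.456)·M = 0.456×2390 − 1054 = 35.85
M = 35.85 / 0.172 = 208.43 g/s

208.4 g/s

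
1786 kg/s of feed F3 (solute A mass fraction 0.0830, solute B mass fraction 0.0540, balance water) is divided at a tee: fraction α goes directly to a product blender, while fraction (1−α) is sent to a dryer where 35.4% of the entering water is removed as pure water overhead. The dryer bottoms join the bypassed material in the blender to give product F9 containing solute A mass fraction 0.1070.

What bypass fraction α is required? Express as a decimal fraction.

0.266

All 1786×0.083 = 148.24 kg/s of solute A reaches F9, so F9 = 148.24/0.107 = 1385.4 kg/s and vapour = 400.6 kg/s.
The evaporator receives (1−α)·1786 of feed at 0.863 water and removes 0.354 of that water:
0.354×0.863×(1−α)×1786 = 400.6
(1−α) = 400.6/545.63 = 0.7342;  α = 0.2658.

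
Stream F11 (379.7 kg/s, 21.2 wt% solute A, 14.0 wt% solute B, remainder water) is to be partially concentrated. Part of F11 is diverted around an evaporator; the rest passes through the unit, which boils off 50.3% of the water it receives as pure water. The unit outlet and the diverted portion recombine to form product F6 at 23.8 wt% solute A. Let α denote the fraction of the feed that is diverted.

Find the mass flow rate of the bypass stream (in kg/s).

All 379.7×0.212 = 80.496 kg/s of solute A reaches F6, so F6 = 80.496/0.238 = 338.22 kg/s and vapour = 41.48 kg/s.
The evaporator receives (1−α)·379.7 of feed at 0.648 water and removes 0.503 of that water:
0.503×0.648×(1−α)×379.7 = 41.48
(1−α) = 41.48/123.76 = 0.3352;  α = 0.6648.
Bypass flow = 0.6648×379.7 = 252.44 kg/s.

252.4 kg/s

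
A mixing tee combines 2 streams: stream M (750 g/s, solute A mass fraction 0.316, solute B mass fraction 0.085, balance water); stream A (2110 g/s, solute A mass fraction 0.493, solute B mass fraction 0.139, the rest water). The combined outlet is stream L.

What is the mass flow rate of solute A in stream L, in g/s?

1277 g/s

solute A out = solute A in = 750×0.316 + 2110×0.493 = 1277.2 g/s.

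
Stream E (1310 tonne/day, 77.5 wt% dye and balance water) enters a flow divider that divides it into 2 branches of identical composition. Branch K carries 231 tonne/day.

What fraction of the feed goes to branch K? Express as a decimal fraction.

0.176

Fraction to K = 231/1310 = 0.1763.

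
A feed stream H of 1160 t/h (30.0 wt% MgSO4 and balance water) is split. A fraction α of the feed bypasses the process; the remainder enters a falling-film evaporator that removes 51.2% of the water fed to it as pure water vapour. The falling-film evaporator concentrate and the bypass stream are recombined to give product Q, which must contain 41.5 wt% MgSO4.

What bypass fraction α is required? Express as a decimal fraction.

All 1160×0.300 = 348 t/h of MgSO4 reaches Q, so Q = 348/0.415 = 838.55 t/h and vapour = 321.45 t/h.
The evaporator receives (1−α)·1160 of feed at 0.700 water and removes 0.512 of that water:
0.512×0.700×(1−α)×1160 = 321.45
(1−α) = 321.45/415.74 = 0.7732;  α = 0.2268.

0.227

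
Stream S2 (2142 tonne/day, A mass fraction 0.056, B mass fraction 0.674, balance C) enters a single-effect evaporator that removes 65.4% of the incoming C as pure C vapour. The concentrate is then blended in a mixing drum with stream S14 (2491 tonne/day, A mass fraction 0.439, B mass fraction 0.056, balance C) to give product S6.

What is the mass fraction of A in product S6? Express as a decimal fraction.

Vapour removed = 0.654×0.270×2142 = 378.23 tonne/day; concentrate = 1763.8 tonne/day.
A reaching the mixer = 119.95 (from concentrate) + 2491×0.439 = 1213.5 tonne/day.
Product flow = 1763.8 + 2491 = 4254.8 tonne/day; A fraction = 0.285.

0.285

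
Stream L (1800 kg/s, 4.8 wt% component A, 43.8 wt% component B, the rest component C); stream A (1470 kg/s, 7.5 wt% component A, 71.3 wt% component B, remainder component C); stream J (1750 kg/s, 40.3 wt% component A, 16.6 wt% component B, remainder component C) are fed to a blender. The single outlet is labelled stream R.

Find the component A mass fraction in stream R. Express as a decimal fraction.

Total flow out = 1800 + 1470 + 1750 = 5020 kg/s.
component A in = 1800×0.048 + 1470×0.075 + 1750×0.403 = 901.9 kg/s.
component A mass fraction in R = 901.9/5020 = 0.180.

0.180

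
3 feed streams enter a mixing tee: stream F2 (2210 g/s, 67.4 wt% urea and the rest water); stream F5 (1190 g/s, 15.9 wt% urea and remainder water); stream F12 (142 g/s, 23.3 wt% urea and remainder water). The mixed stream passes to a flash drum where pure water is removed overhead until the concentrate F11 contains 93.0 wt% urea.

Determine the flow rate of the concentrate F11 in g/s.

1841 g/s

urea entering = 2210×0.674 + 1190×0.159 + 142×0.233 = 1711.8 g/s.
All urea reports to F11, so F11 = 1711.8/0.930 = 1840.7 g/s.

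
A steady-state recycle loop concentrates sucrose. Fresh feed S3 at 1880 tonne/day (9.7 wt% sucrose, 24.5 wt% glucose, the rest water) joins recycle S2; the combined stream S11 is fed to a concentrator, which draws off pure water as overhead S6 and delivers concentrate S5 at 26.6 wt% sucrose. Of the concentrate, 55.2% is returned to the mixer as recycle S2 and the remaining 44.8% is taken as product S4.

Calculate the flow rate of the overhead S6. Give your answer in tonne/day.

Overall sucrose balance (none leaves overhead): sucrose in fresh feed = sucrose in product, i.e. 1880×0.097 = (1−0.552)·S5·0.266.
S5 = 182.36/(0.266×0.448) = 1530.3 tonne/day.
Recycle S2 = 0.552×1530.3 = 844.71 tonne/day.
Combined feed S11 = 1880 + 844.71 = 2724.7 tonne/day.
Overhead S6 = S11 − S5 = 2724.7 − 1530.3 = 1194.4 tonne/day.

1194 tonne/day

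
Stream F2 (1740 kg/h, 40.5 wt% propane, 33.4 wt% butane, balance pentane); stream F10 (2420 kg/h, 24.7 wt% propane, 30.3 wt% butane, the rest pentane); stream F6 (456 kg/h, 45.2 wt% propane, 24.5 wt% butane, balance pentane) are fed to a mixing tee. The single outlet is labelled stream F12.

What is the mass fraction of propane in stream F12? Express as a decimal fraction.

0.327

Total flow out = 1740 + 2420 + 456 = 4616 kg/h.
propane in = 1740×0.405 + 2420×0.247 + 456×0.452 = 1508.6 kg/h.
propane mass fraction in F12 = 1508.6/4616 = 0.327.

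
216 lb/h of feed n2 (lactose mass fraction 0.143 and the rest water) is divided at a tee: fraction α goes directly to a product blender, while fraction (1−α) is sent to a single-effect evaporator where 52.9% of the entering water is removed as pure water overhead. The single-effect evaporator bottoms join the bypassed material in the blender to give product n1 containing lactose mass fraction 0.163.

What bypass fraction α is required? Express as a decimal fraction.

All 216×0.143 = 30.888 lb/h of lactose reaches n1, so n1 = 30.888/0.163 = 189.5 lb/h and vapour = 26.503 lb/h.
The evaporator receives (1−α)·216 of feed at 0.857 water and removes 0.529 of that water:
0.529×0.857×(1−α)×216 = 26.503
(1−α) = 26.503/97.924 = 0.2706;  α = 0.7294.

0.729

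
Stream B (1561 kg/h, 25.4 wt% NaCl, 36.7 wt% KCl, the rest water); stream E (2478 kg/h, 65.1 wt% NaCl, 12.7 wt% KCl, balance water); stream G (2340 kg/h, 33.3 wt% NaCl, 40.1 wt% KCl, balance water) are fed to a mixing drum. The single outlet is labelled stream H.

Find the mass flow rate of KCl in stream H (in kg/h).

1826 kg/h

KCl out = KCl in = 1561×0.367 + 2478×0.127 + 2340×0.401 = 1825.9 kg/h.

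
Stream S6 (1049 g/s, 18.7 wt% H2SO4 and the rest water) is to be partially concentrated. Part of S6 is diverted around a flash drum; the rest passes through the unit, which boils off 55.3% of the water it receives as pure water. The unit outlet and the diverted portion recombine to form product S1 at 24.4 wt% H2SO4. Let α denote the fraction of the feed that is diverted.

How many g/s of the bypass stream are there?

All 1049×0.187 = 196.16 g/s of H2SO4 reaches S1, so S1 = 196.16/0.244 = 803.95 g/s and vapour = 245.05 g/s.
The evaporator receives (1−α)·1049 of feed at 0.813 water and removes 0.553 of that water:
0.553×0.813×(1−α)×1049 = 245.05
(1−α) = 245.05/471.62 = 0.5196;  α = 0.4804.
Bypass flow = 0.4804×1049 = 503.94 g/s.

503.9 g/s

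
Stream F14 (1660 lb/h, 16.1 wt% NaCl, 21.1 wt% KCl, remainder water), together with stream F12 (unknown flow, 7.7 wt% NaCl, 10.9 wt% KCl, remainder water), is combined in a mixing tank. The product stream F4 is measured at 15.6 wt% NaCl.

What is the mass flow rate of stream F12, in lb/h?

Let F12 be the unknown flow. Total out = 1660 + F12.
NaCl balance: 267.26 + 0.077·F12 = 0.156·(1660 + F12)
(0.077 − 0.156)·F12 = 0.156×1660 − 267.26 = -8.3
F12 = -8.3 / -0.079 = 105.06 lb/h

105.1 lb/h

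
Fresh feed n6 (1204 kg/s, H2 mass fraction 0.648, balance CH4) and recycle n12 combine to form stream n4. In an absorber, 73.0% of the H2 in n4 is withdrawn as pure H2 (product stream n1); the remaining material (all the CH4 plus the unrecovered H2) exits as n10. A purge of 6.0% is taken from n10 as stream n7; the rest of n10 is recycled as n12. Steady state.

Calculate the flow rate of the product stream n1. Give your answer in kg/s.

H2 in n4: m_A = 1204×0.648 + (1−0.060)·(1−0.730)·m_A, so m_A = 780.19/0.7462 = 1045.6 kg/s.
Product n1 = 0.730×1045.6 = 763.25 kg/s.

763.3 kg/s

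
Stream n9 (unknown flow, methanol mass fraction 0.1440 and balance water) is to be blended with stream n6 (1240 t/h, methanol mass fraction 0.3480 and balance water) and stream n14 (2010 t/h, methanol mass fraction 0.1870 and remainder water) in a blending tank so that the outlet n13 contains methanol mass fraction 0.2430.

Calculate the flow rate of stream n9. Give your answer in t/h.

Let n9 be the unknown flow. Total out = 3250 + n9.
methanol balance: 807.39 + 0.144·n9 = 0.243·(3250 + n9)
(0.144 − 0.243)·n9 = 0.243×3250 − 807.39 = -17.64
n9 = -17.64 / -0.099 = 178.18 t/h

178.2 t/h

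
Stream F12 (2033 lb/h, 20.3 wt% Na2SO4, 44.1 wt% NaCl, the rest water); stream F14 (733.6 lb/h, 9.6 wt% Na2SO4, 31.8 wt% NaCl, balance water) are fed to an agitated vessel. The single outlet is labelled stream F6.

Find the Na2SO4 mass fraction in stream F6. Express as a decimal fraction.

0.175

Total flow out = 2033 + 733.6 = 2766.6 lb/h.
Na2SO4 in = 2033×0.203 + 733.6×0.096 = 483.12 lb/h.
Na2SO4 mass fraction in F6 = 483.12/2766.6 = 0.175.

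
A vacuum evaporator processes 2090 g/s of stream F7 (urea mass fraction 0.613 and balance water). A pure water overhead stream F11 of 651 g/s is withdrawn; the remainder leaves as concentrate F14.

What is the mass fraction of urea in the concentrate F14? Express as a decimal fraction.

urea is not removed: 2090×0.613 = 1281.2 g/s of urea enters F14.
Concentrate = 2090 − 651 = 1439 g/s.
Mass fraction = 1281.2/1439 = 0.890.

0.890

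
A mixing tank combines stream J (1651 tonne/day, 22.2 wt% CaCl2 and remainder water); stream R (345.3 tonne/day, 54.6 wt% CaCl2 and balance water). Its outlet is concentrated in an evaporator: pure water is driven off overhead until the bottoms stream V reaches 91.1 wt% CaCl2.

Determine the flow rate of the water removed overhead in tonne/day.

1387 tonne/day

CaCl2 entering = 1651×0.222 + 345.3×0.546 = 555.06 tonne/day.
All CaCl2 reports to V, so V = 555.06/0.911 = 609.28 tonne/day.
Total feed = 1996.3 tonne/day; overhead = 1996.3 − 609.28 = 1387 tonne/day.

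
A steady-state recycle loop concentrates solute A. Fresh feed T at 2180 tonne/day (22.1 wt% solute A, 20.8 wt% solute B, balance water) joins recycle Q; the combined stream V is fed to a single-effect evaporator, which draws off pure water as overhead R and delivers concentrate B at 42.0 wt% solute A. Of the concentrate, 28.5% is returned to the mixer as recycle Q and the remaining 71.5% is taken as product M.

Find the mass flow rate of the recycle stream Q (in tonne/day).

457.2 tonne/day

Overall solute A balance (none leaves overhead): solute A in fresh feed = solute A in product, i.e. 2180×0.221 = (1−0.285)·B·0.420.
B = 481.78/(0.420×0.715) = 1604.3 tonne/day.
Recycle Q = 0.285×1604.3 = 457.23 tonne/day.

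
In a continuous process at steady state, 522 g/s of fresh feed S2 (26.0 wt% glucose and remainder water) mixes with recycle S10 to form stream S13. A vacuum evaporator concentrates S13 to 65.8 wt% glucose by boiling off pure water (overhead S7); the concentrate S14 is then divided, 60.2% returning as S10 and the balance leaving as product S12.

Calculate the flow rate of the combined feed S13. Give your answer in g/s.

834 g/s

Overall glucose balance (none leaves overhead): glucose in fresh feed = glucose in product, i.e. 522×0.260 = (1−0.602)·S14·0.658.
S14 = 135.72/(0.658×0.398) = 518.24 g/s.
Recycle S10 = 0.602×518.24 = 311.98 g/s.
Combined feed S13 = 522 + 311.98 = 833.98 g/s.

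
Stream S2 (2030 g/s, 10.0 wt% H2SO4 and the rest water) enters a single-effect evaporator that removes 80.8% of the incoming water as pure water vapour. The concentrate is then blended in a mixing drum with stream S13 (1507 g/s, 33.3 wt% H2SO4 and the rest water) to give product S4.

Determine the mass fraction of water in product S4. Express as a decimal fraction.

Vapour removed = 0.808×0.900×2030 = 1476.2 g/s; concentrate = 553.78 g/s.
water reaching the mixer = 350.78 (from concentrate) + 1507×0.667 = 1356 g/s.
Product flow = 553.78 + 1507 = 2060.8 g/s; water fraction = 0.6580.

0.6580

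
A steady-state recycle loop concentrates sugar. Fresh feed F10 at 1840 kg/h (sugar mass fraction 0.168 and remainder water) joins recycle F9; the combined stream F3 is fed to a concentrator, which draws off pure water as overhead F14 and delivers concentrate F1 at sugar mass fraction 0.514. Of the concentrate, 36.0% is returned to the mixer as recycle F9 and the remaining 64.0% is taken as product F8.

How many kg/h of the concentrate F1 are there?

939.7 kg/h

Overall sugar balance (none leaves overhead): sugar in fresh feed = sugar in product, i.e. 1840×0.168 = (1−0.360)·F1·0.514.
F1 = 309.12/(0.514×0.640) = 939.69 kg/h.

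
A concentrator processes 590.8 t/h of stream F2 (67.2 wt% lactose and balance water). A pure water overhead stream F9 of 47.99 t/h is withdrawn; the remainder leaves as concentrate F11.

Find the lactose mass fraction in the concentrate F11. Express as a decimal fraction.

0.7314

lactose is not removed: 590.8×0.672 = 397.02 t/h of lactose enters F11.
Concentrate = 590.8 − 47.99 = 542.81 t/h.
Mass fraction = 397.02/542.81 = 0.7314.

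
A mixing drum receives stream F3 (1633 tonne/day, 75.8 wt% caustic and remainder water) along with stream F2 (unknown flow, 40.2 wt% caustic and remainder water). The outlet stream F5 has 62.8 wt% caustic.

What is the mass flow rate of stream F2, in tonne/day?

939.3 tonne/day

Let F2 be the unknown flow. Total out = 1633 + F2.
caustic balance: 1237.8 + 0.402·F2 = 0.628·(1633 + F2)
(0.402 − 0.628)·F2 = 0.628×1633 − 1237.8 = -212.29
F2 = -212.29 / -0.226 = 939.34 tonne/day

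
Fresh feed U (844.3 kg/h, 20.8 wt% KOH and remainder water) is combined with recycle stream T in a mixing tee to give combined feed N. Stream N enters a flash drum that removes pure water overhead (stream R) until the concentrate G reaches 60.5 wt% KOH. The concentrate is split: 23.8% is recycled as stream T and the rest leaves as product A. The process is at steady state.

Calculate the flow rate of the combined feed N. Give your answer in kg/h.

Overall KOH balance (none leaves overhead): KOH in fresh feed = KOH in product, i.e. 844.3×0.208 = (1−0.238)·G·0.605.
G = 175.61/(0.605×0.762) = 380.93 kg/h.
Recycle T = 0.238×380.93 = 90.662 kg/h.
Combined feed N = 844.3 + 90.662 = 934.96 kg/h.

935 kg/h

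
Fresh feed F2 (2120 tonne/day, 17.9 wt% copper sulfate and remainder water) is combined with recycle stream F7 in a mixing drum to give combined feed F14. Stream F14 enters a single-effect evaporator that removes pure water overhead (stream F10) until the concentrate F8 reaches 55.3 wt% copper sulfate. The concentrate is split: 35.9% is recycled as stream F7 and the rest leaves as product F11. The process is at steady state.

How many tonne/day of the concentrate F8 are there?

Overall copper sulfate balance (none leaves overhead): copper sulfate in fresh feed = copper sulfate in product, i.e. 2120×0.179 = (1−0.359)·F8·0.553.
F8 = 379.48/(0.553×0.641) = 1070.5 tonne/day.

1071 tonne/day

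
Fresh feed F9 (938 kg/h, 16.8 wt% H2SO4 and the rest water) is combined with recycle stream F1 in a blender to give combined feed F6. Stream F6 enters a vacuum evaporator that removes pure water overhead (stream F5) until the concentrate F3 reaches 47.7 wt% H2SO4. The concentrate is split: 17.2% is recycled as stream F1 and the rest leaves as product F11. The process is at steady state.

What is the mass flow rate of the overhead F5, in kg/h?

Overall H2SO4 balance (none leaves overhead): H2SO4 in fresh feed = H2SO4 in product, i.e. 938×0.168 = (1−0.172)·F3·0.477.
F3 = 157.58/(0.477×0.828) = 398.99 kg/h.
Recycle F1 = 0.172×398.99 = 68.627 kg/h.
Combined feed F6 = 938 + 68.627 = 1006.6 kg/h.
Overhead F5 = F6 − F3 = 1006.6 − 398.99 = 607.64 kg/h.

607.6 kg/h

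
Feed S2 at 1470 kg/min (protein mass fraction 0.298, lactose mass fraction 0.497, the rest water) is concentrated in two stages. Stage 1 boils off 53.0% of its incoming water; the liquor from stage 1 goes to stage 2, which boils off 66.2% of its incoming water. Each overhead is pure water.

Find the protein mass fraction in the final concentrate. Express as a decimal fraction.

water in feed = 1470×0.205 = 301.35 kg/min.
After stage 1: water left = (1−0.530)×301.35 = 141.63; stream total = 1310.3 kg/min.
After stage 2: water left = (1−0.662)×141.63 = 47.872; final concentrate = 1216.5 kg/min.
protein fraction = 438.06/1216.5 = 0.360.

0.360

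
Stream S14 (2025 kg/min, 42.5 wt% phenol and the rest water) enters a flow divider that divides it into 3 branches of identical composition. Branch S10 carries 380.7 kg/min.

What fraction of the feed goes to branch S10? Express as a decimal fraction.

Fraction to S10 = 380.7/2025 = 0.1880.

0.188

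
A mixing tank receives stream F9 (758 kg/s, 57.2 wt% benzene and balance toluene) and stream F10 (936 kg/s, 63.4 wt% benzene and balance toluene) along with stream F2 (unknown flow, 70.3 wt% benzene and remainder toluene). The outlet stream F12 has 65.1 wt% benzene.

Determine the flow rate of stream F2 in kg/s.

Let F2 be the unknown flow. Total out = 1694 + F2.
benzene balance: 1027 + 0.703·F2 = 0.651·(1694 + F2)
(0.703 − 0.651)·F2 = 0.651×1694 − 1027 = 75.794
F2 = 75.794 / 0.052 = 1457.6 kg/s

1458 kg/s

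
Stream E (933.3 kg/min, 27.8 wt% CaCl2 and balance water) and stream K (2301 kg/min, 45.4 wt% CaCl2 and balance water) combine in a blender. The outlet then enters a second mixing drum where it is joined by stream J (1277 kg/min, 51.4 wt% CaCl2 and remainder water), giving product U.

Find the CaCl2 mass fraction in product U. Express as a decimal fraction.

Overall, product flow = 4511.3 kg/min.
CaCl2 in = 933.3×0.278 + 2301×0.454 + 1277×0.514 = 1960.5 kg/min.
CaCl2 fraction in U = 0.435.

0.435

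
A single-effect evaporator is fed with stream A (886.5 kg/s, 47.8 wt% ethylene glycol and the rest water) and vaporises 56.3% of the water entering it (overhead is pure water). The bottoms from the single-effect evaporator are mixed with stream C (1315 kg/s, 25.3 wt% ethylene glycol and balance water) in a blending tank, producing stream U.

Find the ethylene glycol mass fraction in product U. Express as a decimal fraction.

0.390

Vapour removed = 0.563×0.522×886.5 = 260.53 kg/s; concentrate = 625.97 kg/s.
ethylene glycol reaching the mixer = 423.75 (from concentrate) + 1315×0.253 = 756.44 kg/s.
Product flow = 625.97 + 1315 = 1941 kg/s; ethylene glycol fraction = 0.390.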